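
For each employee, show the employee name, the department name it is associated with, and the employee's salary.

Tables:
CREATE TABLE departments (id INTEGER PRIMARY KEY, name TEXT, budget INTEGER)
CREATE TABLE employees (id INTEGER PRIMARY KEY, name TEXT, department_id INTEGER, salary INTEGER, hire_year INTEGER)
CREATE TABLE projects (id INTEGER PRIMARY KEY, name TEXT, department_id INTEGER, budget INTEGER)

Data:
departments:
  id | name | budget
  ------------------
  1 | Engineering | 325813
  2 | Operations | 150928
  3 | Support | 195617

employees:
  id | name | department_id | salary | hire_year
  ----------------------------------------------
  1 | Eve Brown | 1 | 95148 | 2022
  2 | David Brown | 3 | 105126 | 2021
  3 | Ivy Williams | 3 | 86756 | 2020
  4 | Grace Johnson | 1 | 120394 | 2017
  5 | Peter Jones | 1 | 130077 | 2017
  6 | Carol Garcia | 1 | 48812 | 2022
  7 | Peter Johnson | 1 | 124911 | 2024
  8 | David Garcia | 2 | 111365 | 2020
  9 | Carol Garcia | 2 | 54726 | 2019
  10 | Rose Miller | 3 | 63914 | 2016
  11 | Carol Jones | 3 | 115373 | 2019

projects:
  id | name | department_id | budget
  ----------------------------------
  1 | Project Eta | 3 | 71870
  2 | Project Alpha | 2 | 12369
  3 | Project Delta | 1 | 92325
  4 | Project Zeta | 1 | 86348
SELECT c.name, p.name AS department, c.salary FROM employees c JOIN departments p ON c.department_id = p.id

Execution result:
name | department | salary
Eve Brown | Engineering | 95148
David Brown | Support | 105126
Ivy Williams | Support | 86756
Grace Johnson | Engineering | 120394
Peter Jones | Engineering | 130077
Carol Garcia | Engineering | 48812
Peter Johnson | Engineering | 124911
David Garcia | Operations | 111365
Carol Garcia | Operations | 54726
Rose Miller | Support | 63914
Carol Jones | Support | 115373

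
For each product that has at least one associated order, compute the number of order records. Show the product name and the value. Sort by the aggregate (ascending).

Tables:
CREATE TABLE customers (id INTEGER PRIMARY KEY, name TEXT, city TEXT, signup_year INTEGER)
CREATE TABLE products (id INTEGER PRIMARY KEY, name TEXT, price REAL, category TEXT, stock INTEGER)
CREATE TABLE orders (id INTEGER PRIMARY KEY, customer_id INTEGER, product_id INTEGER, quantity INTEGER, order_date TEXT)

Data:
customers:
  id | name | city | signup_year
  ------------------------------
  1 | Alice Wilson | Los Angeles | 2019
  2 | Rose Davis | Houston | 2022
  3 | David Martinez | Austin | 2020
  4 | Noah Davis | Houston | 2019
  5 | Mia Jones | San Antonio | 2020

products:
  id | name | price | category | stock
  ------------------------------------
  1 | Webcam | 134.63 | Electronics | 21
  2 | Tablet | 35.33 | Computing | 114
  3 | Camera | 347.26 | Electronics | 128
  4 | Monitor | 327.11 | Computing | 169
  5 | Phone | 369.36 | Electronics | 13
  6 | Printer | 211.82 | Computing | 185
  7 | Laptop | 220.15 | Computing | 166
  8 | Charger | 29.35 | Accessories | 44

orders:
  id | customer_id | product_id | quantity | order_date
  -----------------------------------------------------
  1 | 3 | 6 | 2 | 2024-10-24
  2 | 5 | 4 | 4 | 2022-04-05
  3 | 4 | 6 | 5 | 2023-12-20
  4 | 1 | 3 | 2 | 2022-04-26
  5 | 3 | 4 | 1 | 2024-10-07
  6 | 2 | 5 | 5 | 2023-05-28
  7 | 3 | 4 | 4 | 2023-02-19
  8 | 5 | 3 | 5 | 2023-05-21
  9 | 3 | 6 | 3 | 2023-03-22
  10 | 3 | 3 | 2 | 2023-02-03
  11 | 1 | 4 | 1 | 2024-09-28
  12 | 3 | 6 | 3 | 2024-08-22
SELECT p.name, COUNT(*) AS n FROM orders c JOIN products p ON c.product_id = p.id GROUP BY p.id, p.name ORDER BY n ASC

Execution result:
name | n
Phone | 1
Camera | 3
Monitor | 4
Printer | 4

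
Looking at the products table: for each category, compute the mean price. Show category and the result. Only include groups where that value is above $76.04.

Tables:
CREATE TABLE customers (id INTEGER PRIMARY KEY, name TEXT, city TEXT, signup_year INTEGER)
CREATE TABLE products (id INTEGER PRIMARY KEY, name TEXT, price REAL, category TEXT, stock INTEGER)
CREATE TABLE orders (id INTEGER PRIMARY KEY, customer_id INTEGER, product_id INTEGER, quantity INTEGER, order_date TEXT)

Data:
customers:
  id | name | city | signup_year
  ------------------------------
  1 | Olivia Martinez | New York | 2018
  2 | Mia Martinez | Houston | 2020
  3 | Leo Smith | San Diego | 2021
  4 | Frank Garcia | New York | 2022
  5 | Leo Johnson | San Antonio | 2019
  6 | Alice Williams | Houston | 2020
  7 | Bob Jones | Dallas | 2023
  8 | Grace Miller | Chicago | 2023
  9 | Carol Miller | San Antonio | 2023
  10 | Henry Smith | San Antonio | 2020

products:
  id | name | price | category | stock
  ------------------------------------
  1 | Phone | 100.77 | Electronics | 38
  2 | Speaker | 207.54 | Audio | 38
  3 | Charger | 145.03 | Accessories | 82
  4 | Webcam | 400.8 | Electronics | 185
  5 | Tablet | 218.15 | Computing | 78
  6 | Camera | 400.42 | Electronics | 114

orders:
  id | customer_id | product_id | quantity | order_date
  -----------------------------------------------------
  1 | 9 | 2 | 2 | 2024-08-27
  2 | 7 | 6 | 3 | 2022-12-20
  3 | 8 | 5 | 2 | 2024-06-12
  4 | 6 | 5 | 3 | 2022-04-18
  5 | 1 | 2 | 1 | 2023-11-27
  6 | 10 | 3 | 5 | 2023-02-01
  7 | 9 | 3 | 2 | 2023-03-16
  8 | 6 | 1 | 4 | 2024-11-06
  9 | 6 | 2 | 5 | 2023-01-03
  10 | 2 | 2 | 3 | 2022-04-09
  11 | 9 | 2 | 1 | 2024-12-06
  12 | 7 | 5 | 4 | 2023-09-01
SELECT category, AVG(price) AS avg_price FROM products GROUP BY category HAVING AVG(price) > 76.04

Execution result:
category | avg_price
Accessories | 145.03
Audio | 207.54
Computing | 218.15
Electronics | 300.66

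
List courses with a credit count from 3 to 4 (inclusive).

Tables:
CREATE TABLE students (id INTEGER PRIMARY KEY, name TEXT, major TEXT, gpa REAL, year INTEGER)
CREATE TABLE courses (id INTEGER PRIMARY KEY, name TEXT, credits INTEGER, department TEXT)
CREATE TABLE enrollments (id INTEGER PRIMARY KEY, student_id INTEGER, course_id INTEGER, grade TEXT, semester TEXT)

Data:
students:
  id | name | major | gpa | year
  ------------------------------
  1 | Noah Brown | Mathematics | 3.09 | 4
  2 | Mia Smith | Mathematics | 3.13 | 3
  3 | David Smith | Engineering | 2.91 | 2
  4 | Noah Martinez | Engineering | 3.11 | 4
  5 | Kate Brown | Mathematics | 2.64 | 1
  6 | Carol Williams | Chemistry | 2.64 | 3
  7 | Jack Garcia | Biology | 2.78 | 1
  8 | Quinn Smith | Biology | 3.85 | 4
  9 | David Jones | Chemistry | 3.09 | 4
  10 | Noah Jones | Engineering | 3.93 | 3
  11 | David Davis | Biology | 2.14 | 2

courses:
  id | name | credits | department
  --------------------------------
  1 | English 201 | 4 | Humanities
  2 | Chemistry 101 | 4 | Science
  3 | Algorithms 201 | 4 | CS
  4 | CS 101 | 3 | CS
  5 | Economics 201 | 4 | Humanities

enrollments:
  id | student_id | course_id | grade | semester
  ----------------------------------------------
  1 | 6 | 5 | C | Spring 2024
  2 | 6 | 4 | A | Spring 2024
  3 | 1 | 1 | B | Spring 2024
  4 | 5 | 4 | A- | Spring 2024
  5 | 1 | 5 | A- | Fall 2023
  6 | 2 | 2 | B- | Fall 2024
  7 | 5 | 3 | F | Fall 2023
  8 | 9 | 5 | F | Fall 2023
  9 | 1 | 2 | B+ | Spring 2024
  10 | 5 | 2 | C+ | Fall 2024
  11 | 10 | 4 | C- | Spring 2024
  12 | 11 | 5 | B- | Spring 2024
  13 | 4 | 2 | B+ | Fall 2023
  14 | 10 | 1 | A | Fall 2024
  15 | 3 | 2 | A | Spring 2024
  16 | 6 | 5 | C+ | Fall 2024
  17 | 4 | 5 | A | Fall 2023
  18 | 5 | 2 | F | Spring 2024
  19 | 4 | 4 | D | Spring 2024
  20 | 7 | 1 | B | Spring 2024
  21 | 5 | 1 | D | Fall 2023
SELECT name, credits FROM courses WHERE credits BETWEEN 3 AND 4

Execution result:
name | credits
English 201 | 4
Chemistry 101 | 4
Algorithms 201 | 4
CS 101 | 3
Economics 201 | 4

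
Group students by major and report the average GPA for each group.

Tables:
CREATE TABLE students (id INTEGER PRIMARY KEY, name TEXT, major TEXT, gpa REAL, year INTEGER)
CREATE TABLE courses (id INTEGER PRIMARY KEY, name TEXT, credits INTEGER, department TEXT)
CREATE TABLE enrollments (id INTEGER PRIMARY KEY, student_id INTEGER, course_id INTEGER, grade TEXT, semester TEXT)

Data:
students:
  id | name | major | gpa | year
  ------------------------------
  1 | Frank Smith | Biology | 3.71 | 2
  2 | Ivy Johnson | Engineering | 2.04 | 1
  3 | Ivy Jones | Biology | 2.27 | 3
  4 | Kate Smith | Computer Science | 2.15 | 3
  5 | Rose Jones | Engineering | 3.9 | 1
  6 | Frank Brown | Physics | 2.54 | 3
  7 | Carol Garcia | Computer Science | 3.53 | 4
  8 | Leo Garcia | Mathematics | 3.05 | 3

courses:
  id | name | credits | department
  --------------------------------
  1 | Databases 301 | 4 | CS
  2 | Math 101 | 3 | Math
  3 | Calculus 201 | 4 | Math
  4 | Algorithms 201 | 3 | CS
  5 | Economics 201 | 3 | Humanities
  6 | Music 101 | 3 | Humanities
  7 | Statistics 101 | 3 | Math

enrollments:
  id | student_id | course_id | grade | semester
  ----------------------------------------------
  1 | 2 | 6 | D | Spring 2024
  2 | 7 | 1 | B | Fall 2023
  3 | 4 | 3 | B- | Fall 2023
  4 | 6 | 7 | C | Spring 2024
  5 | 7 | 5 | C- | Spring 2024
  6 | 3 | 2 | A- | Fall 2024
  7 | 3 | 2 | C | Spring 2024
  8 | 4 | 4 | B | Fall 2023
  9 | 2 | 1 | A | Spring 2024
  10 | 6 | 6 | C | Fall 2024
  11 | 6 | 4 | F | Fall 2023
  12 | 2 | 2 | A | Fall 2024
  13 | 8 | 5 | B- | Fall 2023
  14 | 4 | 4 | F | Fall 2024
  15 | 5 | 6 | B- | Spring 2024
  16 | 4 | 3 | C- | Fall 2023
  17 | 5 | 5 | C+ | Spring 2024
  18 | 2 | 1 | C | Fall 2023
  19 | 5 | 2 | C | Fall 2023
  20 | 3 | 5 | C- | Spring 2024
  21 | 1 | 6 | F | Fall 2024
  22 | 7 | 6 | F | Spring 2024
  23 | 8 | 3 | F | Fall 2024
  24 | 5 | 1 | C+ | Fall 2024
SELECT major, AVG(gpa) AS avg_gpa FROM students GROUP BY major

Execution result:
major | avg_gpa
Biology | 2.99
Computer Science | 2.84
Engineering | 2.97
Mathematics | 3.05
Physics | 2.54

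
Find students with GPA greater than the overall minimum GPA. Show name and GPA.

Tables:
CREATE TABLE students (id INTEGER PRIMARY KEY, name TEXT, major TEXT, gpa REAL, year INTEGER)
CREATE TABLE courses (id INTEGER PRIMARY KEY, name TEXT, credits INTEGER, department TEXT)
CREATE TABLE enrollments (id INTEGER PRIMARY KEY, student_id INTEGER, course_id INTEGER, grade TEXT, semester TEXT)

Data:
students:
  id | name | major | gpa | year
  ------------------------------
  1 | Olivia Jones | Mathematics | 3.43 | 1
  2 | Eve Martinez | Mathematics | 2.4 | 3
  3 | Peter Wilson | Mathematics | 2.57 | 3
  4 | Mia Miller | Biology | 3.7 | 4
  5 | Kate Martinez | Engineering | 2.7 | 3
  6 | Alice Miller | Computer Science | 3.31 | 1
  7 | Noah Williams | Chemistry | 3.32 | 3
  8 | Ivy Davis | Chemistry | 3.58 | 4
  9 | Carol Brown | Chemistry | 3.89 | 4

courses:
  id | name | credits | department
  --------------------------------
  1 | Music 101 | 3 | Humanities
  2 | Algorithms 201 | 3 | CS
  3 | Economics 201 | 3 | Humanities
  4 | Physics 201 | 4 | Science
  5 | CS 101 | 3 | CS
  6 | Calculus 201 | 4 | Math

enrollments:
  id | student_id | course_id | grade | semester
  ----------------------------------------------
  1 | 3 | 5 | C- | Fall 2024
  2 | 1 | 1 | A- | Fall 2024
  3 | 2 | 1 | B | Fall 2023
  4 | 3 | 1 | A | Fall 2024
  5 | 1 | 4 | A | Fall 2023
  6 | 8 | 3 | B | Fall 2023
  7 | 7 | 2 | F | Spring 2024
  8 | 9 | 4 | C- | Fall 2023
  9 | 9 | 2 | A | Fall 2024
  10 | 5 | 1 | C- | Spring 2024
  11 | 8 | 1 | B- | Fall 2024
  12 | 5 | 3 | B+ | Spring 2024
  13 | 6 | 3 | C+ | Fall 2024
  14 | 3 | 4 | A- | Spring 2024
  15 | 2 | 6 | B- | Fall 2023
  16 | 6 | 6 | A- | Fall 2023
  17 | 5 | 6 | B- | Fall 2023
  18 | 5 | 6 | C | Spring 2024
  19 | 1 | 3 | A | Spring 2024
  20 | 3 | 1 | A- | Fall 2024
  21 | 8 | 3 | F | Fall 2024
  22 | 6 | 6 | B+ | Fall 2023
SELECT name, gpa FROM students WHERE gpa > (SELECT MIN(gpa) FROM students)

Execution result:
name | gpa
Olivia Jones | 3.43
Peter Wilson | 2.57
Mia Miller | 3.70
Kate Martinez | 2.70
Alice Miller | 3.31
Noah Williams | 3.32
Ivy Davis | 3.58
Carol Brown | 3.89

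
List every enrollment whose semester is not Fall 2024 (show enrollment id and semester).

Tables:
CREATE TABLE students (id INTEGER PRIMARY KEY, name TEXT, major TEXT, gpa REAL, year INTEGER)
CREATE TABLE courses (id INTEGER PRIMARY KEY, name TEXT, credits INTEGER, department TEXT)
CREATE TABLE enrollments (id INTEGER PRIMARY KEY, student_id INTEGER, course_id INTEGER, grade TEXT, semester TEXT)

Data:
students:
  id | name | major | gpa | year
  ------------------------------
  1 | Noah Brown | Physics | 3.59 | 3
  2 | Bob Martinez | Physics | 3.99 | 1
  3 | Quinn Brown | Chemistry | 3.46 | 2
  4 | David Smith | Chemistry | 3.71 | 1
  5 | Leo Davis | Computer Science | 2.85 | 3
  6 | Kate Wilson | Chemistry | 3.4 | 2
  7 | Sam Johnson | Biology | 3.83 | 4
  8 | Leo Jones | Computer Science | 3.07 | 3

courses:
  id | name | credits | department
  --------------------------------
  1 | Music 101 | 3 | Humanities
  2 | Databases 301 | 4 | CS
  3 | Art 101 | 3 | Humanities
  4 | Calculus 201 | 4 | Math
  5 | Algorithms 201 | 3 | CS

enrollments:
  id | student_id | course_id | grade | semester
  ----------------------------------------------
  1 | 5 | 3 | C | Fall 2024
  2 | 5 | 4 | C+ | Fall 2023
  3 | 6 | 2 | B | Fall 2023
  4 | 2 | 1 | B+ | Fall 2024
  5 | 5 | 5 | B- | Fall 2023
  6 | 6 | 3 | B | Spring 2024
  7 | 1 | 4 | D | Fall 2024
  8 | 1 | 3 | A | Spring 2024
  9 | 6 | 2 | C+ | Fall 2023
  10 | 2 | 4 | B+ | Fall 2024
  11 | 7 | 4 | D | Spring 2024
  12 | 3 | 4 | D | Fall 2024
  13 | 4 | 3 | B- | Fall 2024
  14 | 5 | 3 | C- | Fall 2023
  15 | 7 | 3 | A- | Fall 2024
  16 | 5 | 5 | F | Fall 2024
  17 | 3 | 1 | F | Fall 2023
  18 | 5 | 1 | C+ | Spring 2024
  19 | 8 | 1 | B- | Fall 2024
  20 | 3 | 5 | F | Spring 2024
SELECT id, semester FROM enrollments WHERE semester <> 'Fall 2024'

Execution result:
id | semester
2 | Fall 2023
3 | Fall 2023
5 | Fall 2023
6 | Spring 2024
8 | Spring 2024
9 | Fall 2023
11 | Spring 2024
14 | Fall 2023
17 | Fall 2023
18 | Spring 2024
20 | Spring 2024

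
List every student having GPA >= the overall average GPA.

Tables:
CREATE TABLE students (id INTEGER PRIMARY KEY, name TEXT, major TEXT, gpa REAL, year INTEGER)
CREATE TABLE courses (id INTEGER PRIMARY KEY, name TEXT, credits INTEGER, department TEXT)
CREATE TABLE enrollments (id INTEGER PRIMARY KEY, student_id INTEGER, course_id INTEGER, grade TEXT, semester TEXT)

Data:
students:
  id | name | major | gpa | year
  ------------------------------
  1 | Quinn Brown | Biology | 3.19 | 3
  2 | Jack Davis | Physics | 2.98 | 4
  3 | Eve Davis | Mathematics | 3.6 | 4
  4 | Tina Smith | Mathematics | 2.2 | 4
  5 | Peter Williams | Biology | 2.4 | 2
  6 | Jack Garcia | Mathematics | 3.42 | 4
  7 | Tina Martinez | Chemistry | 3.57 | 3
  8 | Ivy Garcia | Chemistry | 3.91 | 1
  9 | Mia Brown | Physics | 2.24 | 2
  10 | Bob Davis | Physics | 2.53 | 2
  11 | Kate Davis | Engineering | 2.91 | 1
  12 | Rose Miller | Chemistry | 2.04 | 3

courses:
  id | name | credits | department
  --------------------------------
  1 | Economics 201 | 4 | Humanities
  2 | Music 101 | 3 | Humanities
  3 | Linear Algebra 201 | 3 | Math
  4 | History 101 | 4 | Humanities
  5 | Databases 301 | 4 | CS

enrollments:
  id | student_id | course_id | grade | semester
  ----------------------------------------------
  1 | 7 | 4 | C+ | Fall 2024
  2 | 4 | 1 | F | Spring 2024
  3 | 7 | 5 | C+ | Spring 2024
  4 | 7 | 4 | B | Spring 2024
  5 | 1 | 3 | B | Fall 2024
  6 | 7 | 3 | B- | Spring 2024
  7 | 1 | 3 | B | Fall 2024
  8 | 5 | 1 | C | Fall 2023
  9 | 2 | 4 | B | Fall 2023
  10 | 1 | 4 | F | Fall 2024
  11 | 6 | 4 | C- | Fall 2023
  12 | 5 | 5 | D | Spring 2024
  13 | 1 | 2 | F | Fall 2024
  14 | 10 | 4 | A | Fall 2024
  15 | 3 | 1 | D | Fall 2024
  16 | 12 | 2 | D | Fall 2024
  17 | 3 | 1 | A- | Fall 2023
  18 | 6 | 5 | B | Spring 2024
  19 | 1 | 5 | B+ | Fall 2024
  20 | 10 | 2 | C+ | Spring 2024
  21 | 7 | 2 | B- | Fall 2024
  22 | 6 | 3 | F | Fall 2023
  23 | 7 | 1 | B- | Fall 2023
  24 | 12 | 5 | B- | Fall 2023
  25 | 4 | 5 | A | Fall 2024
SELECT name, gpa FROM students WHERE gpa >= (SELECT AVG(gpa) FROM students)

Execution result:
name | gpa
Quinn Brown | 3.19
Jack Davis | 2.98
Eve Davis | 3.60
Jack Garcia | 3.42
Tina Martinez | 3.57
Ivy Garcia | 3.91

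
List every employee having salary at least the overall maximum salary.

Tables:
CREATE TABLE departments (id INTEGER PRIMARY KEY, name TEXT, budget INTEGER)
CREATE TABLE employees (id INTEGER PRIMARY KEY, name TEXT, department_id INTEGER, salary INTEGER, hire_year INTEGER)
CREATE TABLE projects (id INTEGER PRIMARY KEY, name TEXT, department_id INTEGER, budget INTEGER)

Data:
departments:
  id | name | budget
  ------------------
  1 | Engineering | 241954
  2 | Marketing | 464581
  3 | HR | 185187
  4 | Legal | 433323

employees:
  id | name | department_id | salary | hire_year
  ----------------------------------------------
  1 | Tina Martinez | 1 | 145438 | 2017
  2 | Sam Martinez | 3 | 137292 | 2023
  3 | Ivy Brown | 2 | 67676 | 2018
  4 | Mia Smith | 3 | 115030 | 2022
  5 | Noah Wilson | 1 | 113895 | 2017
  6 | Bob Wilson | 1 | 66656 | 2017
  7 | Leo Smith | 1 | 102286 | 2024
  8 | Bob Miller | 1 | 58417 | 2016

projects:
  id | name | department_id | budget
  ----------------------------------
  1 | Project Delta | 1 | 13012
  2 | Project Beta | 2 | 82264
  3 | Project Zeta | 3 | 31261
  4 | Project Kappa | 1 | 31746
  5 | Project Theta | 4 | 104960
SELECT name, salary FROM employees WHERE salary >= (SELECT MAX(salary) FROM employees)

Execution result:
name | salary
Tina Martinez | 145438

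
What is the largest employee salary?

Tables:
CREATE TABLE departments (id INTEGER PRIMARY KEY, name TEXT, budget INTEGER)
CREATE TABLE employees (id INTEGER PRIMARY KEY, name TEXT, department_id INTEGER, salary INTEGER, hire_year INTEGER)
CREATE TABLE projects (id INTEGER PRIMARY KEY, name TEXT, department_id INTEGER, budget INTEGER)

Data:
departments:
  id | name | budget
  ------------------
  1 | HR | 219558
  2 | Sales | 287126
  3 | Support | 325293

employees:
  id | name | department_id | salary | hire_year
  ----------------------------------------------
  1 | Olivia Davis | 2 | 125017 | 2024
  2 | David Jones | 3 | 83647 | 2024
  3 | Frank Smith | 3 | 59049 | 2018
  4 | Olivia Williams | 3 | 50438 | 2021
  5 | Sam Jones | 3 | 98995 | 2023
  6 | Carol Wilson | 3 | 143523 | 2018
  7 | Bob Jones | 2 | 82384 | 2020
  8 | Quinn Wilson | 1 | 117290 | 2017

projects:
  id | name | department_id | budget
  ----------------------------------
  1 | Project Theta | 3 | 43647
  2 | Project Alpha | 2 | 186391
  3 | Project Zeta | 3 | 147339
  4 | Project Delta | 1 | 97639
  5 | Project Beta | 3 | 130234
SELECT MAX(salary) FROM employees

Execution result:
143523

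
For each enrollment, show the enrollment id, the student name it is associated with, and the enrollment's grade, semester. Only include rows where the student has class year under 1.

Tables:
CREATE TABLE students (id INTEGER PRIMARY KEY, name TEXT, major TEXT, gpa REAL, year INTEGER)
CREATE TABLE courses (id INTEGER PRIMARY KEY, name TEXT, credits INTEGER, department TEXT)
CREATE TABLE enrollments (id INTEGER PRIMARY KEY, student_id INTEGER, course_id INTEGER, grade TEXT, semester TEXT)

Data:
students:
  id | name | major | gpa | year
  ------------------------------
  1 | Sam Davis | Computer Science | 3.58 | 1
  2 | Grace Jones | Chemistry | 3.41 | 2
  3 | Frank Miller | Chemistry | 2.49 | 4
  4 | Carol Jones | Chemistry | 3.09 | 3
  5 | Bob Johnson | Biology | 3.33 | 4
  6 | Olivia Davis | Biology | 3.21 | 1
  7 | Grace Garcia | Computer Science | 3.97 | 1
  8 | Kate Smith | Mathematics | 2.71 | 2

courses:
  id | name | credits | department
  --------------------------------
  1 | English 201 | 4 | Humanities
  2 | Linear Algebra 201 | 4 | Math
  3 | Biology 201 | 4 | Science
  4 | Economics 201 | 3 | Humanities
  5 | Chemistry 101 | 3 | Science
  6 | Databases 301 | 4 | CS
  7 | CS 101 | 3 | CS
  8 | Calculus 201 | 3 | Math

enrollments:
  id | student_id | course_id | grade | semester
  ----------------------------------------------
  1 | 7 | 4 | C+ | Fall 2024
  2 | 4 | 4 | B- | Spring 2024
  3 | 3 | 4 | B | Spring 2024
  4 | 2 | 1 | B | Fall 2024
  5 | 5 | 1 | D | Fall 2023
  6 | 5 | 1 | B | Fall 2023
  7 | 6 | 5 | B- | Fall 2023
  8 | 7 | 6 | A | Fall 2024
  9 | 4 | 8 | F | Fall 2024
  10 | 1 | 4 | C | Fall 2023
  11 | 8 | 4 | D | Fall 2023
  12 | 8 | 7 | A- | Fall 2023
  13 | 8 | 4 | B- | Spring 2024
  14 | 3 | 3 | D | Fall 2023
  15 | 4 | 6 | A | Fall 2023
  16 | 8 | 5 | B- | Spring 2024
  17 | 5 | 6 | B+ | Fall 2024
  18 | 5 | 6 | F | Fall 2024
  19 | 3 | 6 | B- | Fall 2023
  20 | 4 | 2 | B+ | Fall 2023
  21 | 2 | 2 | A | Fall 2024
SELECT c.id, p.name AS student, c.grade, c.semester FROM enrollments c JOIN students p ON c.student_id = p.id WHERE p.year < 1

Execution result:
(no rows)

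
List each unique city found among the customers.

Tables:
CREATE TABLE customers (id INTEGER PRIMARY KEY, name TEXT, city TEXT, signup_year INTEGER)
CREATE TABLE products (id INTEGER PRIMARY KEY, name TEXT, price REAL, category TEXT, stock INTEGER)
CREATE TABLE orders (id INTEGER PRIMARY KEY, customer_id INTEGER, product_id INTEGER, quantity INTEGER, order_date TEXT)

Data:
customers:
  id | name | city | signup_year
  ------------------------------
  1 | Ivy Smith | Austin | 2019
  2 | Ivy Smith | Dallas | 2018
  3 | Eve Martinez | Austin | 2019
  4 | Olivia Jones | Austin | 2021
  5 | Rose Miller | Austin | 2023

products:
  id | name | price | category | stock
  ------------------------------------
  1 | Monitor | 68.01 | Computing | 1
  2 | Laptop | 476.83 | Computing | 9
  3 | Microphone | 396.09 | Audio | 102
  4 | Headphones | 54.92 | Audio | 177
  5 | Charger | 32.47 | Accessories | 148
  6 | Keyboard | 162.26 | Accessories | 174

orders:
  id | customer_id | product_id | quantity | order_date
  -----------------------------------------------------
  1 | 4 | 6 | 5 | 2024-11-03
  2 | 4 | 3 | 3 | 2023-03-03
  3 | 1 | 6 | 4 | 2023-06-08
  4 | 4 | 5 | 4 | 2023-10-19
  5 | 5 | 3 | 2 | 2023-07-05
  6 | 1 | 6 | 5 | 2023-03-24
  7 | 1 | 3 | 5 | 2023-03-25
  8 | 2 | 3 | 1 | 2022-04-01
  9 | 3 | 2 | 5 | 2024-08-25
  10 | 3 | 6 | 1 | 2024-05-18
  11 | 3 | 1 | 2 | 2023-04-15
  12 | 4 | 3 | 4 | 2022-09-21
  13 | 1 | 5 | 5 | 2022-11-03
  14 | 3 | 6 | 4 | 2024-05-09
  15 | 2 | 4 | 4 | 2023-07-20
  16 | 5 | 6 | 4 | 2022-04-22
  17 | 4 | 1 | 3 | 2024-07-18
SELECT DISTINCT city FROM customers

Execution result:
city
Austin
Dallas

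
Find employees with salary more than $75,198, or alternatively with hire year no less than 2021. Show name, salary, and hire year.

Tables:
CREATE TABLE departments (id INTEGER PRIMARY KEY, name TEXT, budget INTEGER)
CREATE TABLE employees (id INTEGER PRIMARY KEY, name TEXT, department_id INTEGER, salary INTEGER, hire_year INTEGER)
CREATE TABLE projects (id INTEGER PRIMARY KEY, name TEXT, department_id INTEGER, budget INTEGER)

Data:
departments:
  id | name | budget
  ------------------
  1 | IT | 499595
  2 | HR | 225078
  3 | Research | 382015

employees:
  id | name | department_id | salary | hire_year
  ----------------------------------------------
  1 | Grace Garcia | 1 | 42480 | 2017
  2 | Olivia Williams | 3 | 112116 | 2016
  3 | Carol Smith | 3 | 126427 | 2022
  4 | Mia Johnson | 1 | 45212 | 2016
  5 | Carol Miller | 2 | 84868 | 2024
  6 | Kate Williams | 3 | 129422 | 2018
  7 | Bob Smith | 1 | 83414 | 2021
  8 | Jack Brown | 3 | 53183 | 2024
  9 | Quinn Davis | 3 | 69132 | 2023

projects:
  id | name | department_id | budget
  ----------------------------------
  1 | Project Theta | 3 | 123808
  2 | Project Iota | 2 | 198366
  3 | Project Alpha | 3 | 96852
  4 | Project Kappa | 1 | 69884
SELECT name, salary, hire_year FROM employees WHERE salary > 75198 OR hire_year >= 2021

Execution result:
name | salary | hire_year
Olivia Williams | 112116 | 2016
Carol Smith | 126427 | 2022
Carol Miller | 84868 | 2024
Kate Williams | 129422 | 2018
Bob Smith | 83414 | 2021
Jack Brown | 53183 | 2024
Quinn Davis | 69132 | 2023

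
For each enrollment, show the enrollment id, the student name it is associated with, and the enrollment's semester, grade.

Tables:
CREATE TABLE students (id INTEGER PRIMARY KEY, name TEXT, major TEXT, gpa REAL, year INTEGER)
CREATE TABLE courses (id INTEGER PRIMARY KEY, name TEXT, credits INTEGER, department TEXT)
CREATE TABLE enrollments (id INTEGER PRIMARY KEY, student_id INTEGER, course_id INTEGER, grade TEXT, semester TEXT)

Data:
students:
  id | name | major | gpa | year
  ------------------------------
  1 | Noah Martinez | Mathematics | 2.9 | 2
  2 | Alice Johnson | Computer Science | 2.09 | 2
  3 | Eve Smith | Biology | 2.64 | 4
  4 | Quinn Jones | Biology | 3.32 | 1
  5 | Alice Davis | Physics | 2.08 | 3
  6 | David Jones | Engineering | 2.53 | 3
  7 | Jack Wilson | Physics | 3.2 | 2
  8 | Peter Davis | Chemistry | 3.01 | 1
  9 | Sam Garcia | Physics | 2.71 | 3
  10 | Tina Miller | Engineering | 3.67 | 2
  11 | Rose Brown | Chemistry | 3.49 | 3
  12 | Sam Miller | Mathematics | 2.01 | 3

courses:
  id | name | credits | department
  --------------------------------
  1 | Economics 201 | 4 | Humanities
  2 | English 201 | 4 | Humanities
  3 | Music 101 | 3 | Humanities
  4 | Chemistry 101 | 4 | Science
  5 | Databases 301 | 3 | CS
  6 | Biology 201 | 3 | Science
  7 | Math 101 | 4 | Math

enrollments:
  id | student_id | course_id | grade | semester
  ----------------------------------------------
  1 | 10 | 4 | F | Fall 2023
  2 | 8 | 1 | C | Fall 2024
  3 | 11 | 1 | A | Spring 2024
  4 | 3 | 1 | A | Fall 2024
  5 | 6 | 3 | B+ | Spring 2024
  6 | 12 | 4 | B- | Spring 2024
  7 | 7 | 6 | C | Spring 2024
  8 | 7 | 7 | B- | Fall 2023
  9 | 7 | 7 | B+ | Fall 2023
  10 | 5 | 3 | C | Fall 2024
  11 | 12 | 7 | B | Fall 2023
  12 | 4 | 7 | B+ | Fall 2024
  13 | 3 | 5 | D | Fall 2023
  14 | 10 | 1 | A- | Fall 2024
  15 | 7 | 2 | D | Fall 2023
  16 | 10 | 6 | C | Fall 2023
SELECT c.id, p.name AS student, c.semester, c.grade FROM enrollments c JOIN students p ON c.student_id = p.id

Execution result:
id | student | semester | grade
1 | Tina Miller | Fall 2023 | F
2 | Peter Davis | Fall 2024 | C
3 | Rose Brown | Spring 2024 | A
4 | Eve Smith | Fall 2024 | A
5 | David Jones | Spring 2024 | B+
6 | Sam Miller | Spring 2024 | B-
7 | Jack Wilson | Spring 2024 | C
8 | Jack Wilson | Fall 2023 | B-
9 | Jack Wilson | Fall 2023 | B+
10 | Alice Davis | Fall 2024 | C
11 | Sam Miller | Fall 2023 | B
12 | Quinn Jones | Fall 2024 | B+
13 | Eve Smith | Fall 2023 | D
14 | Tina Miller | Fall 2024 | A-
15 | Jack Wilson | Fall 2023 | D
16 | Tina Miller | Fall 2023 | C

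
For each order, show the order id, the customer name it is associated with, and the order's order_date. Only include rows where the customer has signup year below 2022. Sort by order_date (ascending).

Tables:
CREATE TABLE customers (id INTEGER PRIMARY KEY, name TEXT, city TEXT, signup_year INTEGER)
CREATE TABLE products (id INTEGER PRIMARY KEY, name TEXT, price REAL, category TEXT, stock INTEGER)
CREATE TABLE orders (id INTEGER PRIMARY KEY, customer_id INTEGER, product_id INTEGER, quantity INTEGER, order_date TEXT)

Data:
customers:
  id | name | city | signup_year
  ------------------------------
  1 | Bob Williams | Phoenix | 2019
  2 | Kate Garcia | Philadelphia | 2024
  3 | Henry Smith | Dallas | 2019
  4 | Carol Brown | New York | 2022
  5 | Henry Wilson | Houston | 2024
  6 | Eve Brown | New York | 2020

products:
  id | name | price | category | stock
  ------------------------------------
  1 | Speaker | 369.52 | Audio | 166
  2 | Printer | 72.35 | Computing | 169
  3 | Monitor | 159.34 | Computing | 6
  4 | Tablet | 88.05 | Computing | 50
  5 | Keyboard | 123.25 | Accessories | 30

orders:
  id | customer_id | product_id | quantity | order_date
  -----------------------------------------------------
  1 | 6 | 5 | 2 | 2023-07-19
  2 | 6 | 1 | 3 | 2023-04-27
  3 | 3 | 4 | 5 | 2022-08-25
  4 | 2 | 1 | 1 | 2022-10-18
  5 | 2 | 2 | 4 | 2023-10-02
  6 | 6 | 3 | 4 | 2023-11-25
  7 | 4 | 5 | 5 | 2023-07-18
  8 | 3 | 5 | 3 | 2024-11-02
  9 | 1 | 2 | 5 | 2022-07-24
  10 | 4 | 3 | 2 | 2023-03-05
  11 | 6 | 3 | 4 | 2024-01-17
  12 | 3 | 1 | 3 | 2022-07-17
SELECT c.id, p.name AS customer, c.order_date FROM orders c JOIN customers p ON c.customer_id = p.id WHERE p.signup_year < 2022 ORDER BY c.order_date ASC

Execution result:
id | customer | order_date
12 | Henry Smith | 2022-07-17
9 | Bob Williams | 2022-07-24
3 | Henry Smith | 2022-08-25
2 | Eve Brown | 2023-04-27
1 | Eve Brown | 2023-07-19
6 | Eve Brown | 2023-11-25
11 | Eve Brown | 2024-01-17
8 | Henry Smith | 2024-11-02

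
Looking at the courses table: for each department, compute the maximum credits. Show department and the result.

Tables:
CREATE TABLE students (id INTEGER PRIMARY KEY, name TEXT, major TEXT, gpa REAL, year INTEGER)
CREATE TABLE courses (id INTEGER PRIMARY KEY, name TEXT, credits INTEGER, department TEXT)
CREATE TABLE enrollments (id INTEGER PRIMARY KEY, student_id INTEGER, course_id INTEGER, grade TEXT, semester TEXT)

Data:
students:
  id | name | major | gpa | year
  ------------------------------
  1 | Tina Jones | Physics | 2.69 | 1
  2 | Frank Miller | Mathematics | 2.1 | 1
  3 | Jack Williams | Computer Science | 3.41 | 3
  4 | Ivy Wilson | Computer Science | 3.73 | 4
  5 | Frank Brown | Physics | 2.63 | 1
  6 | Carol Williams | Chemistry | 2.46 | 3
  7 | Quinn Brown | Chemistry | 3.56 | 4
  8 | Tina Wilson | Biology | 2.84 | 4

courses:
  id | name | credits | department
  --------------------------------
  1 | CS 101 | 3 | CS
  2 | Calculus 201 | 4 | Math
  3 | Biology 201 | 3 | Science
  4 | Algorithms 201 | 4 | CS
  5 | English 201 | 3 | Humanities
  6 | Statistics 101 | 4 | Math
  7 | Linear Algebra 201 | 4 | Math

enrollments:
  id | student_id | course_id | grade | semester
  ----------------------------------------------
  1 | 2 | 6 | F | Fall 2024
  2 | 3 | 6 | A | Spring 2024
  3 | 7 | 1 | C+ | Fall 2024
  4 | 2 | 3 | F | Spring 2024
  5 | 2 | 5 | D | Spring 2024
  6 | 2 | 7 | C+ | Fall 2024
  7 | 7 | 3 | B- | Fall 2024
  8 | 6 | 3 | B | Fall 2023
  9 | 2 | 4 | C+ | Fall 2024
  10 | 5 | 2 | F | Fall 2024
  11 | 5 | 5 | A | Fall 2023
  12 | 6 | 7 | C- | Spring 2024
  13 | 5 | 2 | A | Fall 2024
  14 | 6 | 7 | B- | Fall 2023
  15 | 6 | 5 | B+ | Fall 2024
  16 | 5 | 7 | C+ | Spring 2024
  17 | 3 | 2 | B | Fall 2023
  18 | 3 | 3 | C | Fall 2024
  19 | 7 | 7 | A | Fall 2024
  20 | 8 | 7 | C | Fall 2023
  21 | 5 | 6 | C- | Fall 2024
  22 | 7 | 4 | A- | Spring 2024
SELECT department, MAX(credits) AS max_credits FROM courses GROUP BY department

Execution result:
department | max_credits
CS | 4
Humanities | 3
Math | 4
Science | 3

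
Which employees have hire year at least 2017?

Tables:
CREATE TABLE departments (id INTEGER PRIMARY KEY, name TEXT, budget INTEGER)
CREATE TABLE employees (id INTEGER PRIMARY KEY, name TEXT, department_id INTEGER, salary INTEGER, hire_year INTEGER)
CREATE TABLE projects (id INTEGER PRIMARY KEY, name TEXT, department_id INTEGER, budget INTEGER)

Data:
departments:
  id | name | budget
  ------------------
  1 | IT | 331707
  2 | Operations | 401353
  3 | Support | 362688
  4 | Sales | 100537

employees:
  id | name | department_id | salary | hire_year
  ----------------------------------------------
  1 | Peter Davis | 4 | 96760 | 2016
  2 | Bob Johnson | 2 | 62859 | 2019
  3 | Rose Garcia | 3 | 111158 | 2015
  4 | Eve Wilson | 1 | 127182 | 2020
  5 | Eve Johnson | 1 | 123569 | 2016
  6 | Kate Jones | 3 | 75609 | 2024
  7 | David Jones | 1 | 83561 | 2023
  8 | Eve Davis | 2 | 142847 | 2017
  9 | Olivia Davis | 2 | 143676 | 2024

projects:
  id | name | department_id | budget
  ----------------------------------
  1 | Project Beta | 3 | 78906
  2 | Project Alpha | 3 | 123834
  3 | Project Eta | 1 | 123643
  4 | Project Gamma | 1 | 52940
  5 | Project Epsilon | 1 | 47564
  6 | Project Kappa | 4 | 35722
SELECT name, hire_year FROM employees WHERE hire_year >= 2017

Execution result:
name | hire_year
Bob Johnson | 2019
Eve Wilson | 2020
Kate Jones | 2024
David Jones | 2023
Eve Davis | 2017
Olivia Davis | 2024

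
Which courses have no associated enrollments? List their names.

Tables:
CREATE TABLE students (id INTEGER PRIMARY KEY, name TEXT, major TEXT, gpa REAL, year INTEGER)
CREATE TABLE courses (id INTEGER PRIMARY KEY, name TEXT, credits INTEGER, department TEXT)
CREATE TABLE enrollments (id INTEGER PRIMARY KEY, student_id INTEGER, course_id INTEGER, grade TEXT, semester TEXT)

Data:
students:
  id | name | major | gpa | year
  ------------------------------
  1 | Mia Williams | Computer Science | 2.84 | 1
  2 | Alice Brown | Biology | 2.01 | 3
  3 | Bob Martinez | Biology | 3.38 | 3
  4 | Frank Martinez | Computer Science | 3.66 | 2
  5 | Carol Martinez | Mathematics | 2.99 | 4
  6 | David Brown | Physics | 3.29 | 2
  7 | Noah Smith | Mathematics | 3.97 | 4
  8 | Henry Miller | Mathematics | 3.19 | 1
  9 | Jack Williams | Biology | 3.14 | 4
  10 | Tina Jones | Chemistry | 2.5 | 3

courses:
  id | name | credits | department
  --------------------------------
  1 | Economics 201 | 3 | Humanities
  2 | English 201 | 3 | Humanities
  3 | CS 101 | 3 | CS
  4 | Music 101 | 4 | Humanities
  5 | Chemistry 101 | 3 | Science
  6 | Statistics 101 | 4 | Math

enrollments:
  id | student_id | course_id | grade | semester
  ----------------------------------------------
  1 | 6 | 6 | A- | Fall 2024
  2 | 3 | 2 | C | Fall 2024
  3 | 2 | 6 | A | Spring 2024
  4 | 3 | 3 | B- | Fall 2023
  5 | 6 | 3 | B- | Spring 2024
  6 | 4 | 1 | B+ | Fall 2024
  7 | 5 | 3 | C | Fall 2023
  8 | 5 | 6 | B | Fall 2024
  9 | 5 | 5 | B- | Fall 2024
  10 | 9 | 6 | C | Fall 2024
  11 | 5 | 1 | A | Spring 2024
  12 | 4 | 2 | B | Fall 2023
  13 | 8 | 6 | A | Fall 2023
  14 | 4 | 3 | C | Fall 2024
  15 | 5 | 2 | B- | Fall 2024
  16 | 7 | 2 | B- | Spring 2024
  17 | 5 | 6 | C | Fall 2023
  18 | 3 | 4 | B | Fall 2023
SELECT p.name FROM courses p LEFT JOIN enrollments c ON c.course_id = p.id WHERE c.id IS NULL

Execution result:
(no rows)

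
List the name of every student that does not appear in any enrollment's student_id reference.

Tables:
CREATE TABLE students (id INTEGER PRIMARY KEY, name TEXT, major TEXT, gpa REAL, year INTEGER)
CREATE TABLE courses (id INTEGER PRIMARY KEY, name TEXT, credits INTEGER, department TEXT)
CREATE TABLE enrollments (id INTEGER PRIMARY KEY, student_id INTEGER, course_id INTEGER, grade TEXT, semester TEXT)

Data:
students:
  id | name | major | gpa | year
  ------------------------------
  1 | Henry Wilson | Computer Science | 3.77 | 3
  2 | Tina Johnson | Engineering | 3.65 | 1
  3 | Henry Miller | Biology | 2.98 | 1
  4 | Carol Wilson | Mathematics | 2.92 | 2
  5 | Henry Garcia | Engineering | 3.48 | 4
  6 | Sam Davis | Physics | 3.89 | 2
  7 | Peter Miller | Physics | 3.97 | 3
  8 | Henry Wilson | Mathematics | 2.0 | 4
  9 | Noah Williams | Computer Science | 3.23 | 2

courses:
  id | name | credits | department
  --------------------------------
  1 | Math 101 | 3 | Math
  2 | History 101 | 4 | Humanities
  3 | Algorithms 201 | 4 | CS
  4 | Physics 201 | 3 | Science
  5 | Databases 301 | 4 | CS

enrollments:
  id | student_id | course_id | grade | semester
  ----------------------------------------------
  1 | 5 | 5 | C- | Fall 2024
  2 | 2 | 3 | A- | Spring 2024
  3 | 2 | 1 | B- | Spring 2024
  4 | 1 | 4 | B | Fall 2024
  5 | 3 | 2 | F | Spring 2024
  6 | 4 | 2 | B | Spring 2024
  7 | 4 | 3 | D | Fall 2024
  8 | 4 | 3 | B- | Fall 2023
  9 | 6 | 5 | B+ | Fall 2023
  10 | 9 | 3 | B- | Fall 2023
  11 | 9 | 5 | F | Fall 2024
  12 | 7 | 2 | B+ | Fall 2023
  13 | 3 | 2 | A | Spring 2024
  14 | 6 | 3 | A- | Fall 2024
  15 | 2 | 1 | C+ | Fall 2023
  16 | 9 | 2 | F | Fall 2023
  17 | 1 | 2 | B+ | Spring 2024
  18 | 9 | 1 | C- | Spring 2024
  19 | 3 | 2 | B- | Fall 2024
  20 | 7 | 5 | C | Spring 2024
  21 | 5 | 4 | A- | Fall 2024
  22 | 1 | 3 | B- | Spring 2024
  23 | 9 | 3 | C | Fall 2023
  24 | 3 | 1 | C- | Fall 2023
SELECT p.name FROM students p LEFT JOIN enrollments c ON c.student_id = p.id WHERE c.id IS NULL

Execution result:
Henry Wilson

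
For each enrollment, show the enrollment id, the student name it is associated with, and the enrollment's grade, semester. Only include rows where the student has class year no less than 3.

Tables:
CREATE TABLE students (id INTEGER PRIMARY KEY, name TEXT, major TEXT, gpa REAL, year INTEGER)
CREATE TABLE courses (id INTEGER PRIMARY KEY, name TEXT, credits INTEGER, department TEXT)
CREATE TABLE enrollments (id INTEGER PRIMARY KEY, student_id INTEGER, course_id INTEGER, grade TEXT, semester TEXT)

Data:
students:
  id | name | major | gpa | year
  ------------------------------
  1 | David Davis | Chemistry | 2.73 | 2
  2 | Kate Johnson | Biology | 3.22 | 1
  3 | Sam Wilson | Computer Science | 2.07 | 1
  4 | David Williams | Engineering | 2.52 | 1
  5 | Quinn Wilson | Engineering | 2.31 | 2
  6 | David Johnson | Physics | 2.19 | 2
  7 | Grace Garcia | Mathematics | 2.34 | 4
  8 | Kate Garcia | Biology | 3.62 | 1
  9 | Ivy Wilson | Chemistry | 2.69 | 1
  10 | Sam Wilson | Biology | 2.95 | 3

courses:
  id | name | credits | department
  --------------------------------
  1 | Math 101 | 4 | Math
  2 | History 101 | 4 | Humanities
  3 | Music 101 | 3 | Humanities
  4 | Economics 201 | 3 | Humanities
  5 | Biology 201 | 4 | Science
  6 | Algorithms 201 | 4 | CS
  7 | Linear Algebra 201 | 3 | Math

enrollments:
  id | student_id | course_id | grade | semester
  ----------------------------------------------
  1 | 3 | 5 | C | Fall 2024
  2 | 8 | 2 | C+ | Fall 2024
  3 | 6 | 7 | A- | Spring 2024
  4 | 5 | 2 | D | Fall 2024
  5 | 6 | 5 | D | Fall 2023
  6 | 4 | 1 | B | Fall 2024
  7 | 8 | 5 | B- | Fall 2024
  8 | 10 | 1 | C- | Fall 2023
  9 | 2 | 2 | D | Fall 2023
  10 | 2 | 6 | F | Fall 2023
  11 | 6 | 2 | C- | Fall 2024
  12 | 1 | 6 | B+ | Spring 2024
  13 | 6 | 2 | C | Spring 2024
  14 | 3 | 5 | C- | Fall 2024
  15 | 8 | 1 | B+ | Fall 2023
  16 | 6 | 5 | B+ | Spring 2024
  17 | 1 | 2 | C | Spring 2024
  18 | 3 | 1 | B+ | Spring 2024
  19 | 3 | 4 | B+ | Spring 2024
SELECT c.id, p.name AS student, c.grade, c.semester FROM enrollments c JOIN students p ON c.student_id = p.id WHERE p.year >= 3

Execution result:
id | student | grade | semester
8 | Sam Wilson | C- | Fall 2023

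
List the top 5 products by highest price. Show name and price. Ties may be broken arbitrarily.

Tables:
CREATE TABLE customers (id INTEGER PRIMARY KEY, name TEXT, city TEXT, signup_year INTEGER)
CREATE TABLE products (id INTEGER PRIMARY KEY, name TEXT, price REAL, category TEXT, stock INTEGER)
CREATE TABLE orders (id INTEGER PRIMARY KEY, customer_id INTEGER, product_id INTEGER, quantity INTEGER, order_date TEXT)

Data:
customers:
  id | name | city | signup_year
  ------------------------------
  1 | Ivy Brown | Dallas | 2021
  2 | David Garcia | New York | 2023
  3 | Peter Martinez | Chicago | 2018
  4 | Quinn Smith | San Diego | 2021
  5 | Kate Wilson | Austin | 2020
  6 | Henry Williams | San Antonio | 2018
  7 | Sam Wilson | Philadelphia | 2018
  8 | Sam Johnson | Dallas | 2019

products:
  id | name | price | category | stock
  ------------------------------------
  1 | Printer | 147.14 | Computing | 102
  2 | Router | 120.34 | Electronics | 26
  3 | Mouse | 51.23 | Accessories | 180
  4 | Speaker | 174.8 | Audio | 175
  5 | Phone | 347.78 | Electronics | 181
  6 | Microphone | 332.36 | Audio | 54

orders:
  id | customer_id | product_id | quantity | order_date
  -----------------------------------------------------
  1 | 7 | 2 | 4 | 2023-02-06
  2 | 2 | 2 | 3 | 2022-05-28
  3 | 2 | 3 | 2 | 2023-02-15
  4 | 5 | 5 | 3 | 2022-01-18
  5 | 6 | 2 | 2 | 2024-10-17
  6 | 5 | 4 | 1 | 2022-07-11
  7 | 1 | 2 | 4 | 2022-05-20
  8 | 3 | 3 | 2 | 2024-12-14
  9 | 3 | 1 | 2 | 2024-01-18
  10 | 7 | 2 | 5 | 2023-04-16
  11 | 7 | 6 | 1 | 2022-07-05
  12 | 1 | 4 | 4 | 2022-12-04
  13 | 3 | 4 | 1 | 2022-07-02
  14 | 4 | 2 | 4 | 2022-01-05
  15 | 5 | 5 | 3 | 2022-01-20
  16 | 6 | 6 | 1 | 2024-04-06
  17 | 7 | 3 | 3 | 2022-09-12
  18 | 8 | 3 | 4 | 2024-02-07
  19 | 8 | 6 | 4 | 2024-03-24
SELECT name, price FROM products ORDER BY price DESC LIMIT 5

Execution result:
name | price
Phone | 347.78
Microphone | 332.36
Speaker | 174.80
Printer | 147.14
Router | 120.34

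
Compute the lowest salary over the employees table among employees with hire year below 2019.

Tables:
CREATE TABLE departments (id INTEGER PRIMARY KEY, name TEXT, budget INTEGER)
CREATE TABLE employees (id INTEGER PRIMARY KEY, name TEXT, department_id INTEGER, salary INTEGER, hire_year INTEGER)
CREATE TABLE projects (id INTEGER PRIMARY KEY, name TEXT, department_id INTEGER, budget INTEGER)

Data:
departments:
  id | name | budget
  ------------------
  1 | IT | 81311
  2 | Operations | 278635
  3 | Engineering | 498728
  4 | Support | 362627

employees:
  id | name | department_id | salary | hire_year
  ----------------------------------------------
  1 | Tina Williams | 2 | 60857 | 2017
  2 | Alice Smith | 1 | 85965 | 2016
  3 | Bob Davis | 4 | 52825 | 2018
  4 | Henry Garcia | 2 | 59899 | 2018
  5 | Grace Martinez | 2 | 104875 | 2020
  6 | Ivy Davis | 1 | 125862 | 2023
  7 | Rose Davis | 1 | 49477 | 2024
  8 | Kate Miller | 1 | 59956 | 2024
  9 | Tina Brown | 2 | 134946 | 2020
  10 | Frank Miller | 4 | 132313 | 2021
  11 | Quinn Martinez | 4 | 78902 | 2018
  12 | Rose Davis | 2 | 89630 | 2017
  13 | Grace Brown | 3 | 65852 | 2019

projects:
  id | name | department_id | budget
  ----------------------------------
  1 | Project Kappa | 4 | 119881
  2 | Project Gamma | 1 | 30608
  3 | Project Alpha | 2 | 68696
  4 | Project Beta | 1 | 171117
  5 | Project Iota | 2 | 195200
SELECT MIN(salary) FROM employees WHERE hire_year < 2019

Execution result:
52825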